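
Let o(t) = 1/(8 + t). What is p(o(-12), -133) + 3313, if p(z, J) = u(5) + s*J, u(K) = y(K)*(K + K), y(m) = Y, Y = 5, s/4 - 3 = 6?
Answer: -1425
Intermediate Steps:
s = 36 (s = 12 + 4*6 = 12 + 24 = 36)
y(m) = 5
u(K) = 10*K (u(K) = 5*(K + K) = 5*(2*K) = 10*K)
p(z, J) = 50 + 36*J (p(z, J) = 10*5 + 36*J = 50 + 36*J)
p(o(-12), -133) + 3313 = (50 + 36*(-133)) + 3313 = (50 - 4788) + 3313 = -4738 + 3313 = -1425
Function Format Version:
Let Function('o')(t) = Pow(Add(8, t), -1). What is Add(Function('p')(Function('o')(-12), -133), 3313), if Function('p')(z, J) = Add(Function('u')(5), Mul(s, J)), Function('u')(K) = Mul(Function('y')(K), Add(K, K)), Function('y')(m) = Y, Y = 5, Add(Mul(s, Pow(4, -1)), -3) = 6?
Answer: -1425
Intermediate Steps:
s = 36 (s = Add(12, Mul(4, 6)) = Add(12, 24) = 36)
Function('y')(m) = 5
Function('u')(K) = Mul(10, K) (Function('u')(K) = Mul(5, Add(K, K)) = Mul(5, Mul(2, K)) = Mul(10, K))
Function('p')(z, J) = Add(50, Mul(36, J)) (Function('p')(z, J) = Add(Mul(10, 5), Mul(36, J)) = Add(50, Mul(36, J)))
Add(Function('p')(Function('o')(-12), -133), 3313) = Add(Add(50, Mul(36, -133)), 3313) = Add(Add(50, -4788), 3313) = Add(-4738, 3313) = -1425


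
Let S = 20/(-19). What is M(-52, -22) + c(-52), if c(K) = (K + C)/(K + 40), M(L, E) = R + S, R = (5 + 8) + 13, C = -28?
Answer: 1802/57 ≈ 31.614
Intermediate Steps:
S = -20/19 (S = 20*(-1/19) = -20/19 ≈ -1.0526)
R = 26 (R = 13 + 13 = 26)
M(L, E) = 474/19 (M(L, E) = 26 - 20/19 = 474/19)
c(K) = (-28 + K)/(40 + K) (c(K) = (K - 28)/(K + 40) = (-28 + K)/(40 + K))
M(-52, -22) + c(-52) = 474/19 + (-28 - 52)/(40 - 52) = 474/19 - 80/(-12) = 474/19 - 1/12*(-80) = 474/19 + 20/3 = 1802/57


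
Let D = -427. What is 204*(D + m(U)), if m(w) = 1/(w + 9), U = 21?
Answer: -435506/5 ≈ -87101.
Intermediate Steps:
m(w) = 1/(9 + w)
204*(D + m(U)) = 204*(-427 + 1/(9 + 21)) = 204*(-427 + 1/30) = 204*(-12809/30) = -435506/5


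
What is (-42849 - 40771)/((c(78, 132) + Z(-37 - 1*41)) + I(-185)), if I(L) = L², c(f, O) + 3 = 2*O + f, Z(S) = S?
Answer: -41810/17243 ≈ -2.4248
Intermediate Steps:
c(f, O) = -3 + f + 2*O (c(f, O) = -3 + (2*O + f) = -3 + (f + 2*O) = -3 + f + 2*O)
(-42849 - 40771)/((c(78, 132) + Z(-37 - 1*41)) + I(-185)) = (-42849 - 40771)/(((-3 + 78 + 2*132) + (-37 - 1*41)) + (-185)²) = -83620/(((-3 + 78 + 264) + (-37 - 41)) + 34225) = -83620/((339 - 78) + 34225) = -83620/(261 + 34225) = -83620/34486 = -83620*1/34486 = -41810/17243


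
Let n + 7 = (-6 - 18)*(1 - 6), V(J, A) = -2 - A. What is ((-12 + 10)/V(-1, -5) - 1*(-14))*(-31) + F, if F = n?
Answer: -901/3 ≈ -300.33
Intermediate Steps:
n = 113 (n = -7 + (-6 - 18)*(1 - 6) = -7 - 24*(-5) = -7 + 120 = 113)
F = 113
((-12 + 10)/V(-1, -5) - 1*(-14))*(-31) + F = ((-12 + 10)/(-2 - 1*(-5)) - 1*(-14))*(-31) + 113 = (-2/(-2 + 5) + 14)*(-31) + 113 = (-2/3 + 14)*(-31) + 113 = (-2*⅓ + 14)*(-31) + 113 = (-⅔ + 14)*(-31) + 113 = (40/3)*(-31) + 113 = -1240/3 + 113 = -901/3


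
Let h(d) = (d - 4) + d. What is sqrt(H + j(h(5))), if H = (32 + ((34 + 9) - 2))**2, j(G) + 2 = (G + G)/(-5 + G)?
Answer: sqrt(5339) ≈ 73.068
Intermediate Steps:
h(d) = -4 + 2*d (h(d) = (-4 + d) + d = -4 + 2*d)
j(G) = -2 + 2*G/(-5 + G) (j(G) = -2 + (G + G)/(-5 + G) = -2 + (2*G)/(-5 + G) = -2 + 2*G/(-5 + G))
H = 5329 (H = (32 + (43 - 2))**2 = (32 + 41)**2 = 73**2 = 5329)
sqrt(H + j(h(5))) = sqrt(5329 + 10/(-5 + (-4 + 2*5))) = sqrt(5329 + 10/(-5 + (-4 + 10))) = sqrt(5329 + 10/(-5 + 6)) = sqrt(5329 + 10/1) = sqrt(5329 + 10*1) = sqrt(5329 + 10) = sqrt(5339)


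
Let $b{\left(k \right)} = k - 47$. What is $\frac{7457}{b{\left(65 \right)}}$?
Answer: $\frac{7457}{18} \approx 414.28$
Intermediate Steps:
$b{\left(k \right)} = -47 + k$
$\frac{7457}{b{\left(65 \right)}} = \frac{7457}{-47 + 65} = \frac{7457}{18}$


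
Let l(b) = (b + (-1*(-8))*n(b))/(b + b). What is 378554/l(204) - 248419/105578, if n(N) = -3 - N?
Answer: -11230637867/105578 ≈ -1.0637e+5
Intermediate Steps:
l(b) = (-24 - 7*b)/(2*b) (l(b) = (b + (-1*(-8))*(-3 - b))/(b + b) = (b + 8*(-3 - b))/((2*b)) = (b + (-24 - 8*b))*(1/(2*b)) = (-24 - 7*b)*(1/(2*b)) = (-24 - 7*b)/(2*b))
378554/l(204) - 248419/105578 = 378554/(-7/2 - 12/204) - 248419/105578 = 378554/(-7/2 - 12*1/204) - 248419*1/105578 = 378554/(-7/2 - 1/17) - 248419/105578 = 378554/(-121/34) - 248419/105578 = 378554*(-34/121) - 248419/105578 = -1170076/11 - 248419/105578 = -11230637867/105578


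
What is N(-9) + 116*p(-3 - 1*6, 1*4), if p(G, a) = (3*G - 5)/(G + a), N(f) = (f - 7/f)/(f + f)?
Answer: 300857/405 ≈ 742.86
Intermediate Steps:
N(f) = (f - 7/f)/(2*f) (N(f) = (f - 7/f)/((2*f)) = (f - 7/f)*(1/(2*f)) = (f - 7/f)/(2*f))
p(G, a) = (-5 + 3*G)/(G + a)
N(-9) + 116*p(-3 - 1*6, 1*4) = (½)*(-7 + (-9)²)/(-9)² + 116*((-5 + 3*(-3 - 1*6))/((-3 - 1*6) + 1*4)) = (½)*(1/81)*(-7 + 81) + 116*((-5 + 3*(-3 - 6))/((-3 - 6) + 4)) = (½)*(1/81)*74 + 116*((-5 + 3*(-9))/(-9 + 4)) = 37/81 + 116*((-5 - 27)/(-5)) = 37/81 + 116*(-⅕*(-32)) = 37/81 + 116*(32/5) = 37/81 + 3712/5 = 300857/405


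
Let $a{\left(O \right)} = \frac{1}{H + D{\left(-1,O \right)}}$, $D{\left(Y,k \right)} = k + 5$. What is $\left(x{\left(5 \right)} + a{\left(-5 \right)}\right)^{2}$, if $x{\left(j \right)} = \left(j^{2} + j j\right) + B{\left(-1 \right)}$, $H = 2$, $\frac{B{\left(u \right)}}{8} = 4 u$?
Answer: $\frac{1369}{4} \approx 342.25$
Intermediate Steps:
$D{\left(Y,k \right)} = 5 + k$
$B{\left(u \right)} = 32 u$ ($B{\left(u \right)} = 8 \cdot 4 u = 32 u$)
$a{\left(O \right)} = \frac{1}{7 + O}$ ($a{\left(O \right)} = \frac{1}{2 + \left(5 + O\right)} = \frac{1}{7 + O}$)
$x{\left(j \right)} = -32 + 2 j^{2}$ ($x{\left(j \right)} = \left(j^{2} + j j\right) + 32 \left(-1\right) = \left(j^{2} + j^{2}\right) - 32 = 2 j^{2} - 32 = -32 + 2 j^{2}$)
$\left(x{\left(5 \right)} + a{\left(-5 \right)}\right)^{2} = \left(\left(-32 + 2 \cdot 5^{2}\right) + \frac{1}{7 - 5}\right)^{2} = \left(\left(-32 + 2 \cdot 25\right) + \frac{1}{2}\right)^{2} = \left(\left(-32 + 50\right) + \frac{1}{2}\right)^{2} = \left(18 + \frac{1}{2}\right)^{2} = \left(\frac{37}{2}\right)^{2} = \frac{1369}{4}$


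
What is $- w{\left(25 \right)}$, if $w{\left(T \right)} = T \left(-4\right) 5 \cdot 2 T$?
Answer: $25000$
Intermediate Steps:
$w{\left(T \right)} = - 40 T^{2}$ ($w{\left(T \right)} = - 4 T 5 \cdot 2 T = - 20 T 2 T = - 40 T T = - 40 T^{2}$)
$- w{\left(25 \right)} = - \left(-40\right) 25^{2} = - \left(-40\right) 625 = \left(-1\right) \left(-25000\right) = 25000$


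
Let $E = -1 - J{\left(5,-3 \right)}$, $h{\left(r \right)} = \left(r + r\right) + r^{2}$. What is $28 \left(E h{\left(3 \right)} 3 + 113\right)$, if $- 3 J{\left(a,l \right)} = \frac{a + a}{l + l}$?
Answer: $1204$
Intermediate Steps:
$J{\left(a,l \right)} = - \frac{a}{3 l}$ ($J{\left(a,l \right)} = - \frac{\left(a + a\right) \frac{1}{l + l}}{3} = - \frac{2 a \frac{1}{2 l}}{3} = - \frac{a \frac{1}{l}}{3} = - \frac{a}{3 l}$)
$h{\left(r \right)} = r^{2} + 2 r$ ($h{\left(r \right)} = 2 r + r^{2} = r^{2} + 2 r$)
$E = - \frac{14}{9}$ ($E = -1 - \left(- \frac{1}{3}\right) 5 \frac{1}{-3} = -1 - \left(- \frac{1}{3}\right) 5 \left(- \frac{1}{3}\right) = -1 - \frac{5}{9} = - \frac{14}{9} \approx -1.5556$)
$28 \left(E h{\left(3 \right)} 3 + 113\right) = 28 \left(- \frac{14 \cdot 3 \left(2 + 3\right)}{9} \cdot 3 + 113\right) = 28 \left(- \frac{14 \cdot 3 \cdot 5}{9} \cdot 3 + 113\right) = 28 \left(\left(- \frac{14}{9}\right) 15 \cdot 3 + 113\right) = 28 \left(\left(- \frac{70}{3}\right) 3 + 113\right) = 28 \left(-70 + 113\right) = 28 \cdot 43 = 1204$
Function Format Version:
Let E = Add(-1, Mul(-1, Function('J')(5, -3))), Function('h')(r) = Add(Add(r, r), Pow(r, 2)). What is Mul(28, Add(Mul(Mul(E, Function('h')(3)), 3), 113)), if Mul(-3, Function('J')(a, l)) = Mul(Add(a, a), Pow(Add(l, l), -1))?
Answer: 1204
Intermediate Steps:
Function('J')(a, l) = Mul(Rational(-1, 3), a, Pow(l, -1)) (Function('J')(a, l) = Mul(Rational(-1, 3), Mul(Add(a, a), Pow(Add(l, l), -1))) = Mul(Rational(-1, 3), Mul(Mul(2, a), Pow(Mul(2, l), -1))) = Mul(Rational(-1, 3), Mul(Mul(2, a), Mul(Rational(1, 2), Pow(l, -1)))) = Mul(Rational(-1, 3), Mul(a, Pow(l, -1))) = Mul(Rational(-1, 3), a, Pow(l, -1)))
Function('h')(r) = Add(Pow(r, 2), Mul(2, r)) (Function('h')(r) = Add(Mul(2, r), Pow(r, 2)) = Add(Pow(r, 2), Mul(2, r)))
E = Rational(-14, 9) (E = Add(-1, Mul(-1, Mul(Rational(-1, 3), 5, Pow(-3, -1)))) = Add(-1, Mul(-1, Mul(Rational(-1, 3), 5, Rational(-1, 3)))) = Add(-1, Mul(-1, Rational(5, 9))) = Add(-1, Rational(-5, 9)) = Rational(-14, 9) ≈ -1.5556)
Mul(28, Add(Mul(Mul(E, Function('h')(3)), 3), 113)) = Mul(28, Add(Mul(Mul(Rational(-14, 9), Mul(3, Add(2, 3))), 3), 113)) = Mul(28, Add(Mul(Mul(Rational(-14, 9), Mul(3, 5)), 3), 113)) = Mul(28, Add(Mul(Mul(Rational(-14, 9), 15), 3), 113)) = Mul(28, Add(Mul(Rational(-70, 3), 3), 113)) = Mul(28, Add(-70, 113)) = Mul(28, 43) = 1204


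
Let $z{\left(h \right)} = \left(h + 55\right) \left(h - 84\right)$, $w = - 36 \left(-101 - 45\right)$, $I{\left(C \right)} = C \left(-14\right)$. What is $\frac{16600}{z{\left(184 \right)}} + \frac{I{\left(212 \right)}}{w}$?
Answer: $\frac{20393}{157023} \approx 0.12987$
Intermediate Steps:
$I{\left(C \right)} = - 14 C$
$w = 5256$ ($w = \left(-36\right) \left(-146\right) = 5256$)
$z{\left(h \right)} = \left(-84 + h\right) \left(55 + h\right)$ ($z{\left(h \right)} = \left(55 + h\right) \left(-84 + h\right) = \left(-84 + h\right) \left(55 + h\right)$)
$\frac{16600}{z{\left(184 \right)}} + \frac{I{\left(212 \right)}}{w} = \frac{16600}{-4620 + 184^{2} - 5336} + \frac{\left(-14\right) 212}{5256} = \frac{16600}{-4620 + 33856 - 5336} - \frac{371}{657} = \frac{16600}{23900} - \frac{371}{657} = 16600 \cdot \frac{1}{23900} - \frac{371}{657} = \frac{166}{239} - \frac{371}{657} = \frac{20393}{157023}$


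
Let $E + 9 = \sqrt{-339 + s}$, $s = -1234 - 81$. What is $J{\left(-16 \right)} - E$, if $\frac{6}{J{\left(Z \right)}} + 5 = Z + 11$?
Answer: $\frac{42}{5} - i \sqrt{1654} \approx 8.4 - 40.669 i$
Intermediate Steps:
$J{\left(Z \right)} = \frac{6}{6 + Z}$ ($J{\left(Z \right)} = \frac{6}{-5 + \left(Z + 11\right)} = \frac{6}{-5 + \left(11 + Z\right)} = \frac{6}{6 + Z}$)
$s = -1315$ ($s = -1234 - 81 = -1315$)
$E = -9 + i \sqrt{1654}$ ($E = -9 + \sqrt{-339 - 1315} = -9 + \sqrt{-1654} = -9 + i \sqrt{1654} \approx -9.0 + 40.669 i$)
$J{\left(-16 \right)} - E = \frac{6}{6 - 16} - \left(-9 + i \sqrt{1654}\right) = \frac{6}{-10} + \left(9 - i \sqrt{1654}\right) = 6 \left(- \frac{1}{10}\right) + \left(9 - i \sqrt{1654}\right) = - \frac{3}{5} + \left(9 - i \sqrt{1654}\right) = \frac{42}{5} - i \sqrt{1654}$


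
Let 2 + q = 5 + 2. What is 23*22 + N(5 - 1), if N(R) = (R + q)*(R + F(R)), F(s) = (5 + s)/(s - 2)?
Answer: 1165/2 ≈ 582.50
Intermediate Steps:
F(s) = (5 + s)/(-2 + s)
q = 5 (q = -2 + (5 + 2) = -2 + 7 = 5)
N(R) = (5 + R)*(R + (5 + R)/(-2 + R)) (N(R) = (R + 5)*(R + (5 + R)/(-2 + R)) = (5 + R)*(R + (5 + R)/(-2 + R)))
23*22 + N(5 - 1) = 23*22 + (25 + (5 - 1)³ + 4*(5 - 1)²)/(-2 + (5 - 1)) = 506 + (25 + 4³ + 4*4²)/(-2 + 4) = 506 + (25 + 64 + 4*16)/2 = 506 + (25 + 64 + 64)/2 = 506 + (½)*153 = 506 + 153/2 = 1165/2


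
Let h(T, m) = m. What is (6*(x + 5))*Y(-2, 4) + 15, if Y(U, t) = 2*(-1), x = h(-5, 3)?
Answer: -81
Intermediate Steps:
x = 3
Y(U, t) = -2
(6*(x + 5))*Y(-2, 4) + 15 = (6*(3 + 5))*(-2) + 15 = (6*8)*(-2) + 15 = 48*(-2) + 15 = -96 + 15 = -81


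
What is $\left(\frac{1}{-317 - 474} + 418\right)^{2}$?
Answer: $\frac{109320825769}{625681} \approx 1.7472 \cdot 10^{5}$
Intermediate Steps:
$\left(\frac{1}{-317 - 474} + 418\right)^{2} = \left(\frac{1}{-791} + 418\right)^{2} = \left(- \frac{1}{791} + 418\right)^{2} = \left(\frac{330637}{791}\right)^{2} = \frac{109320825769}{625681}$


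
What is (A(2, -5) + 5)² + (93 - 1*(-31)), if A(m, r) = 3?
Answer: 188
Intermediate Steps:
(A(2, -5) + 5)² + (93 - 1*(-31)) = (3 + 5)² + (93 - 1*(-31)) = 8² + (93 + 31) = 64 + 124 = 188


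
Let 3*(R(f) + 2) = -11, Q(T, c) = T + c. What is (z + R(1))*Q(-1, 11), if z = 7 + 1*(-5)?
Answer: -110/3 ≈ -36.667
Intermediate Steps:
R(f) = -17/3 (R(f) = -2 + (⅓)*(-11) = -2 - 11/3 = -17/3)
z = 2 (z = 7 - 5 = 2)
(z + R(1))*Q(-1, 11) = (2 - 17/3)*(-1 + 11) = -11/3*10 = -110/3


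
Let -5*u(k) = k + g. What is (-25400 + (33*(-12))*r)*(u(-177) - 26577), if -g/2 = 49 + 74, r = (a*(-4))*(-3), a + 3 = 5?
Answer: 4623453648/5 ≈ 9.2469e+8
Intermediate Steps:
a = 2 (a = -3 + 5 = 2)
r = 24 (r = (2*(-4))*(-3) = -8*(-3) = 24)
g = -246 (g = -2*(49 + 74) = -2*123 = -246)
u(k) = 246/5 - k/5 (u(k) = -(k - 246)/5 = -(-246 + k)/5 = 246/5 - k/5)
(-25400 + (33*(-12))*r)*(u(-177) - 26577) = (-25400 + (33*(-12))*24)*((246/5 - ⅕*(-177)) - 26577) = (-25400 - 396*24)*((246/5 + 177/5) - 26577) = (-25400 - 9504)*(423/5 - 26577) = -34904*(-132462/5) = 4623453648/5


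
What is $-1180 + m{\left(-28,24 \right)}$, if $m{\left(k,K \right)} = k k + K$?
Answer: $-372$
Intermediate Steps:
$m{\left(k,K \right)} = K + k^{2}$ ($m{\left(k,K \right)} = k^{2} + K = K + k^{2}$)
$-1180 + m{\left(-28,24 \right)} = -1180 + \left(24 + \left(-28\right)^{2}\right) = -1180 + \left(24 + 784\right) = -1180 + 808 = -372$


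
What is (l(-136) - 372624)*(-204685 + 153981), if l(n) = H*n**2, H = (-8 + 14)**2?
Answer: -14868035328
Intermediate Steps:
H = 36 (H = 6**2 = 36)
l(n) = 36*n**2
(l(-136) - 372624)*(-204685 + 153981) = (36*(-136)**2 - 372624)*(-204685 + 153981) = (36*18496 - 372624)*(-50704) = (665856 - 372624)*(-50704) = 293232*(-50704) = -14868035328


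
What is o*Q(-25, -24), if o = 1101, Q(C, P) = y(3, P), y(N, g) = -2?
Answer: -2202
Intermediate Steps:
Q(C, P) = -2
o*Q(-25, -24) = 1101*(-2) = -2202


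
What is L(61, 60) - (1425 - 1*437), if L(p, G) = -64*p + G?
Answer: -4832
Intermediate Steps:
L(p, G) = G - 64*p
L(61, 60) - (1425 - 1*437) = (60 - 64*61) - (1425 - 1*437) = (60 - 3904) - (1425 - 437) = -3844 - 1*988 = -3844 - 988 = -4832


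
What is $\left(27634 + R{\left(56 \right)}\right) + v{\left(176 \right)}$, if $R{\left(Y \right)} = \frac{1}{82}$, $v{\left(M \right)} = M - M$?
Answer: $\frac{2265989}{82} \approx 27634.0$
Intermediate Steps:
$v{\left(M \right)} = 0$
$R{\left(Y \right)} = \frac{1}{82}$
$\left(27634 + R{\left(56 \right)}\right) + v{\left(176 \right)} = \left(27634 + \frac{1}{82}\right) + 0 = \frac{2265989}{82} + 0 = \frac{2265989}{82}$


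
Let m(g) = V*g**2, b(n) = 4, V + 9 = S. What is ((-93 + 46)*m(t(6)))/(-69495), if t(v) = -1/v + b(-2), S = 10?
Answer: 24863/2501820 ≈ 0.0099380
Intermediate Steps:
V = 1 (V = -9 + 10 = 1)
t(v) = 4 - 1/v (t(v) = -1/v + 4 = 4 - 1/v)
m(g) = g**2 (m(g) = 1*g**2 = g**2)
((-93 + 46)*m(t(6)))/(-69495) = ((-93 + 46)*(4 - 1/6)**2)/(-69495) = -47*(4 - 1*1/6)**2*(-1/69495) = -47*(4 - 1/6)**2*(-1/69495) = -47*(23/6)**2*(-1/69495) = -47*529/36*(-1/69495) = -24863/36*(-1/69495) = 24863/2501820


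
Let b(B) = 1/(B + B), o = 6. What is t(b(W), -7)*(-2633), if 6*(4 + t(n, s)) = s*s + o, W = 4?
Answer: -81623/6 ≈ -13604.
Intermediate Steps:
b(B) = 1/(2*B)
t(n, s) = -3 + s²/6 (t(n, s) = -4 + (s*s + 6)/6 = -4 + (s² + 6)/6 = -4 + (6 + s²)/6 = -4 + (1 + s²/6) = -3 + s²/6)
t(b(W), -7)*(-2633) = (-3 + (⅙)*(-7)²)*(-2633) = (-3 + (⅙)*49)*(-2633) = (-3 + 49/6)*(-2633) = (31/6)*(-2633) = -81623/6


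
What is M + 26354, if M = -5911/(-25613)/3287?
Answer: 2218741447485/84189931 ≈ 26354.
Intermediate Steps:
M = 5911/84189931 (M = -5911*(-1/25613)*(1/3287) = (5911/25613)*(1/3287) = 5911/84189931 ≈ 7.0210e-5)
M + 26354 = 5911/84189931 + 26354 = 2218741447485/84189931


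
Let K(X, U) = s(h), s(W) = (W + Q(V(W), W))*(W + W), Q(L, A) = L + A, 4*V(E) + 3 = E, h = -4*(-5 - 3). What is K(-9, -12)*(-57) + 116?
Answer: -259804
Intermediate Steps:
h = 32 (h = -4*(-8) = 32)
V(E) = -¾ + E/4
Q(L, A) = A + L
s(W) = 2*W*(-¾ + 9*W/4) (s(W) = (W + (W + (-¾ + W/4)))*(W + W) = (W + (-¾ + 5*W/4))*(2*W) = (-¾ + 9*W/4)*(2*W) = 2*W*(-¾ + 9*W/4))
K(X, U) = 4560 (K(X, U) = (3/2)*32*(-1 + 3*32) = (3/2)*32*(-1 + 96) = (3/2)*32*95 = 4560)
K(-9, -12)*(-57) + 116 = 4560*(-57) + 116 = -259920 + 116 = -259804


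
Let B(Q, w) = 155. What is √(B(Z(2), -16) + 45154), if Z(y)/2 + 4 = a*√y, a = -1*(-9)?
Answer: √45309 ≈ 212.86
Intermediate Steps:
a = 9
Z(y) = -8 + 18*√y (Z(y) = -8 + 2*(9*√y) = -8 + 18*√y)
√(B(Z(2), -16) + 45154) = √(155 + 45154) = √45309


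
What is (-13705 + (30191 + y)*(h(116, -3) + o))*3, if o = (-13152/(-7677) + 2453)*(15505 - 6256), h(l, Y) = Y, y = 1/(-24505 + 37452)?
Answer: 187683904073452551/91271 ≈ 2.0563e+12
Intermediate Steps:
y = 1/12947 ≈ 7.7238e-5
o = 19366206713/853 (o = (-13152*(-1/7677) + 2453)*9249 = (4384/2559 + 2453)*9249 = (6281611/2559)*9249 = 19366206713/853 ≈ 2.2704e+7)
(-13705 + (30191 + y)*(h(116, -3) + o))*3 = (-13705 + (30191 + 1/12947)*(-3 + 19366206713/853))*3 = (-13705 + (390882878/12947)*(19366204154/853))*3 = (-13705 + 62561302608686572/91271)*3 = (62561301357817517/91271)*3 = 187683904073452551/91271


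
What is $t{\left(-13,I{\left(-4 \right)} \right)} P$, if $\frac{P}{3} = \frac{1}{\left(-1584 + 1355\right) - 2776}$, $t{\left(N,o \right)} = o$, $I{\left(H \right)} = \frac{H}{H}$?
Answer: $- \frac{3}{3005} \approx -0.00099834$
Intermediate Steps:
$I{\left(H \right)} = 1$
$P = - \frac{3}{3005}$ ($P = \frac{3}{\left(-1584 + 1355\right) - 2776} = \frac{3}{-229 - 2776} = \frac{3}{-3005} = 3 \left(- \frac{1}{3005}\right) = - \frac{3}{3005} \approx -0.00099834$)
$t{\left(-13,I{\left(-4 \right)} \right)} P = 1 \left(- \frac{3}{3005}\right) = - \frac{3}{3005}$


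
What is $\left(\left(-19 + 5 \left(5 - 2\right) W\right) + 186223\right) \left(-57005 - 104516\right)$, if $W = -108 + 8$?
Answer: $-29833574784$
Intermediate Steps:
$W = -100$
$\left(\left(-19 + 5 \left(5 - 2\right) W\right) + 186223\right) \left(-57005 - 104516\right) = \left(\left(-19 + 5 \left(5 - 2\right) \left(-100\right)\right) + 186223\right) \left(-57005 - 104516\right) = \left(\left(-19 + 5 \cdot 3 \left(-100\right)\right) + 186223\right) \left(-57005 - 104516\right) = \left(\left(-19 + 15 \left(-100\right)\right) + 186223\right) \left(-161521\right) = \left(\left(-19 - 1500\right) + 186223\right) \left(-161521\right) = \left(-1519 + 186223\right) \left(-161521\right) = 184704 \left(-161521\right) = -29833574784$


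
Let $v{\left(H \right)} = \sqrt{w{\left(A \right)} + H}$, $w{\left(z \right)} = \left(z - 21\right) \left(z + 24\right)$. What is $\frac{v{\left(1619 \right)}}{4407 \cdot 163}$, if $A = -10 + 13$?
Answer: $\frac{\sqrt{1133}}{718341} \approx 4.6858 \cdot 10^{-5}$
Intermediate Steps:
$A = 3$
$w{\left(z \right)} = \left(-21 + z\right) \left(24 + z\right)$
$v{\left(H \right)} = \sqrt{-486 + H}$ ($v{\left(H \right)} = \sqrt{\left(-504 + 3^{2} + 3 \cdot 3\right) + H} = \sqrt{\left(-504 + 9 + 9\right) + H} = \sqrt{-486 + H}$)
$\frac{v{\left(1619 \right)}}{4407 \cdot 163} = \frac{\sqrt{-486 + 1619}}{4407 \cdot 163} = \frac{\sqrt{1133}}{718341}$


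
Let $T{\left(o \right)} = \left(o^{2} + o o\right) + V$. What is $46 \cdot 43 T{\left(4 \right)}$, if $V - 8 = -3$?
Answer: $73186$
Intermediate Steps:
$V = 5$ ($V = 8 - 3 = 5$)
$T{\left(o \right)} = 5 + 2 o^{2}$ ($T{\left(o \right)} = \left(o^{2} + o o\right) + 5 = \left(o^{2} + o^{2}\right) + 5 = 2 o^{2} + 5 = 5 + 2 o^{2}$)
$46 \cdot 43 T{\left(4 \right)} = 46 \cdot 43 \left(5 + 2 \cdot 4^{2}\right) = 1978 \left(5 + 2 \cdot 16\right) = 1978 \left(5 + 32\right) = 1978 \cdot 37 = 73186$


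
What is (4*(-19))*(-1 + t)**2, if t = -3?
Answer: -1216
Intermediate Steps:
(4*(-19))*(-1 + t)**2 = (4*(-19))*(-1 - 3)**2 = -76*(-4)**2 = -76*16 = -1216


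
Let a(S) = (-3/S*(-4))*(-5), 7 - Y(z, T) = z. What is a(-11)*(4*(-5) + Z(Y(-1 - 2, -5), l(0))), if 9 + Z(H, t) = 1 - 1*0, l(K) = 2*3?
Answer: -1680/11 ≈ -152.73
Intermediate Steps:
Y(z, T) = 7 - z
l(K) = 6
Z(H, t) = -8 (Z(H, t) = -9 + (1 - 1*0) = -9 + (1 + 0) = -9 + 1 = -8)
a(S) = -60/S (a(S) = (12/S)*(-5) = -60/S)
a(-11)*(4*(-5) + Z(Y(-1 - 2, -5), l(0))) = (-60/(-11))*(4*(-5) - 8) = (-60*(-1/11))*(-20 - 8) = (60/11)*(-28) = -1680/11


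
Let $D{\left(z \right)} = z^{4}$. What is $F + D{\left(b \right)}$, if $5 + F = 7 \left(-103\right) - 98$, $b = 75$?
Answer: $31639801$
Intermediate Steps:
$F = -824$ ($F = -5 + \left(7 \left(-103\right) - 98\right) = -5 - 819 = -824$)
$F + D{\left(b \right)} = -824 + 75^{4} = -824 + 31640625 = 31639801$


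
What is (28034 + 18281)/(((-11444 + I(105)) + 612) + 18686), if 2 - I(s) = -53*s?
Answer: 46315/13421 ≈ 3.4509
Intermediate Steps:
I(s) = 2 + 53*s (I(s) = 2 - (-53)*s = 2 + 53*s)
(28034 + 18281)/(((-11444 + I(105)) + 612) + 18686) = (28034 + 18281)/(((-11444 + (2 + 53*105)) + 612) + 18686) = 46315/(((-11444 + (2 + 5565)) + 612) + 18686) = 46315/(((-11444 + 5567) + 612) + 18686) = 46315/((-5877 + 612) + 18686) = 46315/(-5265 + 18686) = 46315/13421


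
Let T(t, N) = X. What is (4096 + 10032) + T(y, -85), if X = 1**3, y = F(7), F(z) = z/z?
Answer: 14129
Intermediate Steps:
F(z) = 1
y = 1
X = 1
T(t, N) = 1
(4096 + 10032) + T(y, -85) = (4096 + 10032) + 1 = 14128 + 1 = 14129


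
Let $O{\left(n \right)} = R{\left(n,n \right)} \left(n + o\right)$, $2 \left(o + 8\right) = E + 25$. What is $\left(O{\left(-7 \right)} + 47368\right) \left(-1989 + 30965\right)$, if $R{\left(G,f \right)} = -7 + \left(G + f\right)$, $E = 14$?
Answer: $1369796936$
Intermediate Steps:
$R{\left(G,f \right)} = -7 + G + f$
$o = \frac{23}{2}$ ($o = -8 + \frac{14 + 25}{2} = -8 + \frac{1}{2} \cdot 39 = -8 + \frac{39}{2} = \frac{23}{2} \approx 11.5$)
$O{\left(n \right)} = \left(-7 + 2 n\right) \left(\frac{23}{2} + n\right)$ ($O{\left(n \right)} = \left(-7 + n + n\right) \left(n + \frac{23}{2}\right) = \left(-7 + 2 n\right) \left(\frac{23}{2} + n\right)$)
$\left(O{\left(-7 \right)} + 47368\right) \left(-1989 + 30965\right) = \left(\frac{\left(-7 + 2 \left(-7\right)\right) \left(23 + 2 \left(-7\right)\right)}{2} + 47368\right) \left(-1989 + 30965\right) = \left(\frac{\left(-7 - 14\right) \left(23 - 14\right)}{2} + 47368\right) 28976 = \left(\frac{1}{2} \left(-21\right) 9 + 47368\right) 28976 = \left(- \frac{189}{2} + 47368\right) 28976 = \frac{94547}{2} \cdot 28976 = 1369796936$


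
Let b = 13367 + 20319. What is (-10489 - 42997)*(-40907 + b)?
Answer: 386222406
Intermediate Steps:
b = 33686
(-10489 - 42997)*(-40907 + b) = (-10489 - 42997)*(-40907 + 33686) = -53486*(-7221) = 386222406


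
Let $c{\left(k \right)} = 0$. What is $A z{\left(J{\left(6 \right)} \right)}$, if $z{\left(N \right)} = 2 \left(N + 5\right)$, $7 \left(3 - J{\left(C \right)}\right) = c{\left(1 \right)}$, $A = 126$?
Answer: $2016$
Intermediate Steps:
$J{\left(C \right)} = 3$ ($J{\left(C \right)} = 3 - 0 = 3 + 0 = 3$)
$z{\left(N \right)} = 10 + 2 N$ ($z{\left(N \right)} = 2 \left(5 + N\right) = 10 + 2 N$)
$A z{\left(J{\left(6 \right)} \right)} = 126 \left(10 + 2 \cdot 3\right) = 126 \left(10 + 6\right) = 126 \cdot 16 = 2016$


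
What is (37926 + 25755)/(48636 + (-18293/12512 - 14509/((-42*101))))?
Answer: 1689963321312/1290751802323 ≈ 1.3093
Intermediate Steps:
(37926 + 25755)/(48636 + (-18293/12512 - 14509/((-42*101)))) = 63681/(48636 + (-18293*1/12512 - 14509/(-4242))) = 63681/(48636 + (-18293/12512 - 14509*(-1/4242))) = 63681/(48636 + (-18293/12512 + 14509/4242)) = 63681/(48636 + 51968851/26537952) = 63681/(1290751802323/26537952) = 63681*(26537952/1290751802323) = 1689963321312/1290751802323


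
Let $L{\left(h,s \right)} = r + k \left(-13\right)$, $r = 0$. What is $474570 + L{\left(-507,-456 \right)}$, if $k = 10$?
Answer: $474440$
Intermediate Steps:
$L{\left(h,s \right)} = -130$ ($L{\left(h,s \right)} = 0 + 10 \left(-13\right) = 0 - 130 = -130$)
$474570 + L{\left(-507,-456 \right)} = 474570 - 130 = 474440$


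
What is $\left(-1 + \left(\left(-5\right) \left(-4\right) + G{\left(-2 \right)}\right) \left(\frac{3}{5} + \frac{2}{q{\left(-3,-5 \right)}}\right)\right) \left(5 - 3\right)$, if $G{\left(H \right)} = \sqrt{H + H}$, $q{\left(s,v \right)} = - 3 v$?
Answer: $\frac{82}{3} + \frac{44 i}{15} \approx 27.333 + 2.9333 i$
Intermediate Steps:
$G{\left(H \right)} = \sqrt{2} \sqrt{H}$ ($G{\left(H \right)} = \sqrt{2 H} = \sqrt{2} \sqrt{H}$)
$\left(-1 + \left(\left(-5\right) \left(-4\right) + G{\left(-2 \right)}\right) \left(\frac{3}{5} + \frac{2}{q{\left(-3,-5 \right)}}\right)\right) \left(5 - 3\right) = \left(-1 + \left(\left(-5\right) \left(-4\right) + \sqrt{2} \sqrt{-2}\right) \left(\frac{3}{5} + \frac{2}{\left(-3\right) \left(-5\right)}\right)\right) \left(5 - 3\right) = \left(-1 + \left(20 + \sqrt{2} i \sqrt{2}\right) \left(3 \cdot \frac{1}{5} + \frac{2}{15}\right)\right) 2 = \left(-1 + \left(20 + 2 i\right) \left(\frac{3}{5} + 2 \cdot \frac{1}{15}\right)\right) 2 = \left(-1 + \left(20 + 2 i\right) \left(\frac{3}{5} + \frac{2}{15}\right)\right) 2 = \left(-1 + \left(20 + 2 i\right) \frac{11}{15}\right) 2 = \left(-1 + \left(\frac{44}{3} + \frac{22 i}{15}\right)\right) 2 = \left(\frac{41}{3} + \frac{22 i}{15}\right) 2 = \frac{82}{3} + \frac{44 i}{15}$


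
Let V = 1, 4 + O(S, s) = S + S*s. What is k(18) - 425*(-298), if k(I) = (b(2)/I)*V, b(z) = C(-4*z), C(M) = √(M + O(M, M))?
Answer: 126650 + √11/9 ≈ 1.2665e+5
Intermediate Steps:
O(S, s) = -4 + S + S*s (O(S, s) = -4 + (S + S*s) = -4 + S + S*s)
C(M) = √(-4 + M² + 2*M) (C(M) = √(M + (-4 + M + M*M)) = √(M + (-4 + M + M²)) = √(-4 + M² + 2*M))
b(z) = √(-4 - 8*z + 16*z²) (b(z) = √(-4 + (-4*z)² + 2*(-4*z)) = √(-4 + 16*z² - 8*z) = √(-4 - 8*z + 16*z²))
k(I) = 2*√11/I (k(I) = ((2*√(-1 - 2*2 + 4*2²))/I)*1 = ((2*√(-1 - 4 + 4*4))/I)*1 = ((2*√(-1 - 4 + 16))/I)*1 = ((2*√11)/I)*1 = (2*√11/I)*1 = 2*√11/I)
k(18) - 425*(-298) = 2*√11/18 - 425*(-298) = 2*√11*(1/18) + 126650 = √11/9 + 126650 = 126650 + √11/9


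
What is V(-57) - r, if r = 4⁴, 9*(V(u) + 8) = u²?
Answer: 97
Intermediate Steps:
V(u) = -8 + u²/9
r = 256
V(-57) - r = (-8 + (⅑)*(-57)²) - 1*256 = (-8 + (⅑)*3249) - 256 = (-8 + 361) - 256 = 353 - 256 = 97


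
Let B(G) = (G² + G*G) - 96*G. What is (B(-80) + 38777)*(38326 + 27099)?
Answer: 3876889225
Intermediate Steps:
B(G) = -96*G + 2*G² (B(G) = (G² + G²) - 96*G = 2*G² - 96*G = -96*G + 2*G²)
(B(-80) + 38777)*(38326 + 27099) = (2*(-80)*(-48 - 80) + 38777)*(38326 + 27099) = (2*(-80)*(-128) + 38777)*65425 = (20480 + 38777)*65425 = 59257*65425 = 3876889225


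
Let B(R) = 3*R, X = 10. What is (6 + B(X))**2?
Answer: 1296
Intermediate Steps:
(6 + B(X))**2 = (6 + 3*10)**2 = (6 + 30)**2 = 36**2 = 1296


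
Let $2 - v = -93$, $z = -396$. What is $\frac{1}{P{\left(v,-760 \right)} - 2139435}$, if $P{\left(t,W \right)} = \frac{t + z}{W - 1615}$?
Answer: $- \frac{2375}{5081157824} \approx -4.6741 \cdot 10^{-7}$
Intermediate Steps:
$v = 95$ ($v = 2 - -93 = 2 + 93 = 95$)
$P{\left(t,W \right)} = \frac{-396 + t}{-1615 + W}$ ($P{\left(t,W \right)} = \frac{t - 396}{W - 1615} = \frac{-396 + t}{-1615 + W}$)
$\frac{1}{P{\left(v,-760 \right)} - 2139435} = \frac{1}{\frac{-396 + 95}{-1615 - 760} - 2139435} = \frac{1}{\frac{1}{-2375} \left(-301\right) - 2139435} = \frac{1}{\left(- \frac{1}{2375}\right) \left(-301\right) - 2139435} = \frac{1}{\frac{301}{2375} - 2139435} = \frac{1}{- \frac{5081157824}{2375}} = - \frac{2375}{5081157824}$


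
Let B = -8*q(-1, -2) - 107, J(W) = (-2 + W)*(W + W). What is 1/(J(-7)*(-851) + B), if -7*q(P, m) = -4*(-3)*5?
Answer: -7/750851 ≈ -9.3228e-6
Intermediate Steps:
q(P, m) = -60/7 (q(P, m) = -(-4*(-3))*5/7 = -12*5/7 = -⅐*60 = -60/7)
J(W) = 2*W*(-2 + W) (J(W) = (-2 + W)*(2*W) = 2*W*(-2 + W))
B = -269/7 (B = -8*(-60/7) - 107 = 480/7 - 107 = -269/7 ≈ -38.429)
1/(J(-7)*(-851) + B) = 1/((2*(-7)*(-2 - 7))*(-851) - 269/7) = 1/((2*(-7)*(-9))*(-851) - 269/7) = 1/(126*(-851) - 269/7) = 1/(-107226 - 269/7) = 1/(-750851/7) = -7/750851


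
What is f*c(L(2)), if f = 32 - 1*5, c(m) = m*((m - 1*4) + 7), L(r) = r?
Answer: 270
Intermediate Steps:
c(m) = m*(3 + m) (c(m) = m*((m - 4) + 7) = m*((-4 + m) + 7) = m*(3 + m))
f = 27 (f = 32 - 5 = 27)
f*c(L(2)) = 27*(2*(3 + 2)) = 27*(2*5) = 27*10 = 270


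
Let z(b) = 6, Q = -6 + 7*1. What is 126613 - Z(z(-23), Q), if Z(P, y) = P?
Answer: 126607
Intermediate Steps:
Q = 1 (Q = -6 + 7 = 1)
126613 - Z(z(-23), Q) = 126613 - 1*6 = 126613 - 6 = 126607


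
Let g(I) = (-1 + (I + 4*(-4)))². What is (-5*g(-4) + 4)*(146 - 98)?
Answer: -105648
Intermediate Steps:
g(I) = (-17 + I)² (g(I) = (-1 + (I - 16))² = (-1 + (-16 + I))² = (-17 + I)²)
(-5*g(-4) + 4)*(146 - 98) = (-5*(-17 - 4)² + 4)*(146 - 98) = (-5*(-21)² + 4)*48 = (-5*441 + 4)*48 = (-2205 + 4)*48 = -2201*48 = -105648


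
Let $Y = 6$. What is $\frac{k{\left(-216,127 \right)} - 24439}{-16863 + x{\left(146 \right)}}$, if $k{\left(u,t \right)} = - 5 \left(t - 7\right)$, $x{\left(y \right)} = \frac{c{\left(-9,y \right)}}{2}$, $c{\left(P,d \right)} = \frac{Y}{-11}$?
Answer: $\frac{275429}{185496} \approx 1.4848$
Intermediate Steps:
$c{\left(P,d \right)} = - \frac{6}{11}$ ($c{\left(P,d \right)} = \frac{6}{-11} = 6 \left(- \frac{1}{11}\right) = - \frac{6}{11}$)
$x{\left(y \right)} = - \frac{3}{11}$ ($x{\left(y \right)} = - \frac{6}{11 \cdot 2} = \left(- \frac{6}{11}\right) \frac{1}{2} = - \frac{3}{11}$)
$k{\left(u,t \right)} = 35 - 5 t$ ($k{\left(u,t \right)} = - 5 \left(-7 + t\right) = 35 - 5 t$)
$\frac{k{\left(-216,127 \right)} - 24439}{-16863 + x{\left(146 \right)}} = \frac{\left(35 - 635\right) - 24439}{-16863 - \frac{3}{11}} = \frac{\left(35 - 635\right) - 24439}{- \frac{185496}{11}} = \left(-600 - 24439\right) \left(- \frac{11}{185496}\right) = \left(-25039\right) \left(- \frac{11}{185496}\right) = \frac{275429}{185496}$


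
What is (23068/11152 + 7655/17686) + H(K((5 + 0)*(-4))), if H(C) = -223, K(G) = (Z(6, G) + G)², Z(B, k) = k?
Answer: -5436236681/24654284 ≈ -220.50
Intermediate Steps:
K(G) = 4*G² (K(G) = (G + G)² = (2*G)² = 4*G²)
(23068/11152 + 7655/17686) + H(K((5 + 0)*(-4))) = (23068/11152 + 7655/17686) - 223 = (23068*(1/11152) + 7655*(1/17686)) - 223 = (5767/2788 + 7655/17686) - 223 = 61668651/24654284 - 223 = -5436236681/24654284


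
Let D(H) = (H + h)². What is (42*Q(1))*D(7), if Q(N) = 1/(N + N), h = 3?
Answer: 2100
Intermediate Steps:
Q(N) = 1/(2*N)
D(H) = (3 + H)² (D(H) = (H + 3)² = (3 + H)²)
(42*Q(1))*D(7) = (42*((½)/1))*(3 + 7)² = (42*((½)*1))*10² = (42*(½))*100 = 21*100 = 2100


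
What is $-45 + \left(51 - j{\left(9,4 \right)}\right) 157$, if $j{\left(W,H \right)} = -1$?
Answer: $8119$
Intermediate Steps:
$-45 + \left(51 - j{\left(9,4 \right)}\right) 157 = -45 + \left(51 - -1\right) 157 = -45 + \left(51 + 1\right) 157 = -45 + 52 \cdot 157 = -45 + 8164 = 8119$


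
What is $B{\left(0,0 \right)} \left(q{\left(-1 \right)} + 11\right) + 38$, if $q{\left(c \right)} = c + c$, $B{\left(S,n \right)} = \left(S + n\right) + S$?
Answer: $38$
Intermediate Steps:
$B{\left(S,n \right)} = n + 2 S$
$q{\left(c \right)} = 2 c$
$B{\left(0,0 \right)} \left(q{\left(-1 \right)} + 11\right) + 38 = \left(0 + 2 \cdot 0\right) \left(2 \left(-1\right) + 11\right) + 38 = \left(0 + 0\right) \left(-2 + 11\right) + 38 = 0 \cdot 9 + 38 = 0 + 38 = 38$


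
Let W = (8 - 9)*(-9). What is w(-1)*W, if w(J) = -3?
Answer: -27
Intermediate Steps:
W = 9 (W = -1*(-9) = 9)
w(-1)*W = -3*9 = -27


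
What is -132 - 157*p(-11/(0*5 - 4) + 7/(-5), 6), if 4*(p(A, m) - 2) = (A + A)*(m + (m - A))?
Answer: -1259707/800 ≈ -1574.6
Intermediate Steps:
p(A, m) = 2 + A*(-A + 2*m)/2 (p(A, m) = 2 + ((A + A)*(m + (m - A)))/4 = 2 + ((2*A)*(-A + 2*m))/4 = 2 + (2*A*(-A + 2*m))/4 = 2 + A*(-A + 2*m)/2)
-132 - 157*p(-11/(0*5 - 4) + 7/(-5), 6) = -132 - 157*(2 - (-11/(0*5 - 4) + 7/(-5))²/2 + (-11/(0*5 - 4) + 7/(-5))*6) = -132 - 157*(2 - (-11/(0 - 4) + 7*(-⅕))²/2 + (-11/(0 - 4) + 7*(-⅕))*6) = -132 - 157*(2 - (-11/(-4) - 7/5)²/2 + (-11/(-4) - 7/5)*6) = -132 - 157*(2 - (-11*(-¼) - 7/5)²/2 + (-11*(-¼) - 7/5)*6) = -132 - 157*(2 - (11/4 - 7/5)²/2 + (11/4 - 7/5)*6) = -132 - 157*(2 - (27/20)²/2 + (27/20)*6) = -132 - 157*(2 - ½*729/400 + 81/10) = -132 - 157*(2 - 729/800 + 81/10) = -132 - 157*7351/800 = -132 - 1154107/800 = -1259707/800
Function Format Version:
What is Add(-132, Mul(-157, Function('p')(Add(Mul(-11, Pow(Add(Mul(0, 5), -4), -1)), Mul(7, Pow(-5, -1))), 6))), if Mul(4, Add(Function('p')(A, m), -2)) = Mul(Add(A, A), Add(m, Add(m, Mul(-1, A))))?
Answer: Rational(-1259707, 800) ≈ -1574.6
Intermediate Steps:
Function('p')(A, m) = Add(2, Mul(Rational(1, 2), A, Add(Mul(-1, A), Mul(2, m)))) (Function('p')(A, m) = Add(2, Mul(Rational(1, 4), Mul(Add(A, A), Add(m, Add(m, Mul(-1, A)))))) = Add(2, Mul(Rational(1, 4), Mul(Mul(2, A), Add(Mul(-1, A), Mul(2, m))))) = Add(2, Mul(Rational(1, 4), Mul(2, A, Add(Mul(-1, A), Mul(2, m))))) = Add(2, Mul(Rational(1, 2), A, Add(Mul(-1, A), Mul(2, m)))))
Add(-132, Mul(-157, Function('p')(Add(Mul(-11, Pow(Add(Mul(0, 5), -4), -1)), Mul(7, Pow(-5, -1))), 6))) = Add(-132, Mul(-157, Add(2, Mul(Rational(-1, 2), Pow(Add(Mul(-11, Pow(Add(Mul(0, 5), -4), -1)), Mul(7, Pow(-5, -1))), 2)), Mul(Add(Mul(-11, Pow(Add(Mul(0, 5), -4), -1)), Mul(7, Pow(-5, -1))), 6)))) = Add(-132, Mul(-157, Add(2, Mul(Rational(-1, 2), Pow(Add(Mul(-11, Pow(Add(0, -4), -1)), Mul(7, Rational(-1, 5))), 2)), Mul(Add(Mul(-11, Pow(Add(0, -4), -1)), Mul(7, Rational(-1, 5))), 6)))) = Add(-132, Mul(-157, Add(2, Mul(Rational(-1, 2), Pow(Add(Mul(-11, Pow(-4, -1)), Rational(-7, 5)), 2)), Mul(Add(Mul(-11, Pow(-4, -1)), Rational(-7, 5)), 6)))) = Add(-132, Mul(-157, Add(2, Mul(Rational(-1, 2), Pow(Add(Mul(-11, Rational(-1, 4)), Rational(-7, 5)), 2)), Mul(Add(Mul(-11, Rational(-1, 4)), Rational(-7, 5)), 6)))) = Add(-132, Mul(-157, Add(2, Mul(Rational(-1, 2), Pow(Add(Rational(11, 4), Rational(-7, 5)), 2)), Mul(Add(Rational(11, 4), Rational(-7, 5)), 6)))) = Add(-132, Mul(-157, Add(2, Mul(Rational(-1, 2), Pow(Rational(27, 20), 2)), Mul(Rational(27, 20), 6)))) = Add(-132, Mul(-157, Add(2, Mul(Rational(-1, 2), Rational(729, 400)), Rational(81, 10)))) = Add(-132, Mul(-157, Add(2, Rational(-729, 800), Rational(81, 10)))) = Add(-132, Mul(-157, Rational(7351, 800))) = Add(-132, Rational(-1154107, 800)) = Rational(-1259707, 800)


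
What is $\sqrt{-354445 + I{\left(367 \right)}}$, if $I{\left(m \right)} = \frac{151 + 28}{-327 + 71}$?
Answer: $\frac{3 i \sqrt{10082011}}{16} \approx 595.35 i$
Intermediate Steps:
$I{\left(m \right)} = - \frac{179}{256}$ ($I{\left(m \right)} = \frac{179}{-256} = 179 \left(- \frac{1}{256}\right) = - \frac{179}{256}$)
$\sqrt{-354445 + I{\left(367 \right)}} = \sqrt{-354445 - \frac{179}{256}} = \sqrt{- \frac{90738099}{256}} = \frac{3 i \sqrt{10082011}}{16}$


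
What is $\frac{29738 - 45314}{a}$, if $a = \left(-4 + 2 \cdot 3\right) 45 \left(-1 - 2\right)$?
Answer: $\frac{2596}{45} \approx 57.689$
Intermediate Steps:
$a = -270$ ($a = \left(-4 + 6\right) 45 \left(-1 - 2\right) = 2 \cdot 45 \left(-3\right) = 90 \left(-3\right) = -270$)
$\frac{29738 - 45314}{a} = \frac{29738 - 45314}{-270} = \left(-15576\right) \left(- \frac{1}{270}\right) = \frac{2596}{45}$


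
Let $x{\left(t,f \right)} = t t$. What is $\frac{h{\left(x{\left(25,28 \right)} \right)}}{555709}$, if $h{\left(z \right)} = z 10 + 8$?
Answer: $\frac{894}{79387} \approx 0.011261$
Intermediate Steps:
$x{\left(t,f \right)} = t^{2}$
$h{\left(z \right)} = 8 + 10 z$ ($h{\left(z \right)} = 10 z + 8 = 8 + 10 z$)
$\frac{h{\left(x{\left(25,28 \right)} \right)}}{555709} = \frac{8 + 10 \cdot 25^{2}}{555709} = \left(8 + 10 \cdot 625\right) \frac{1}{555709} = \left(8 + 6250\right) \frac{1}{555709} = 6258 \cdot \frac{1}{555709} = \frac{894}{79387}$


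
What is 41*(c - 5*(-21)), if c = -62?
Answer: 1763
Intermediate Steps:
41*(c - 5*(-21)) = 41*(-62 - 5*(-21)) = 41*(-62 + 105) = 41*43 = 1763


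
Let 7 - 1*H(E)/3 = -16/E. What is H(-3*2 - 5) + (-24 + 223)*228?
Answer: 499275/11 ≈ 45389.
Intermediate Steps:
H(E) = 21 + 48/E (H(E) = 21 - (-48)/E = 21 + 48/E)
H(-3*2 - 5) + (-24 + 223)*228 = (21 + 48/(-3*2 - 5)) + (-24 + 223)*228 = (21 + 48/(-6 - 5)) + 199*228 = (21 + 48/(-11)) + 45372 = (21 + 48*(-1/11)) + 45372 = (21 - 48/11) + 45372 = 183/11 + 45372 = 499275/11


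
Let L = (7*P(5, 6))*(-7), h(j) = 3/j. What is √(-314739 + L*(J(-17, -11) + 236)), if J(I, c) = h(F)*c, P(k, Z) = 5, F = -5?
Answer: 4*I*√23386 ≈ 611.7*I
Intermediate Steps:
J(I, c) = -3*c/5 (J(I, c) = (3/(-5))*c = (3*(-⅕))*c = -3*c/5)
L = -245 (L = (7*5)*(-7) = 35*(-7) = -245)
√(-314739 + L*(J(-17, -11) + 236)) = √(-314739 - 245*(-⅗*(-11) + 236)) = √(-314739 - 245*(33/5 + 236)) = √(-314739 - 245*1213/5) = √(-314739 - 59437) = √(-374176) = 4*I*√23386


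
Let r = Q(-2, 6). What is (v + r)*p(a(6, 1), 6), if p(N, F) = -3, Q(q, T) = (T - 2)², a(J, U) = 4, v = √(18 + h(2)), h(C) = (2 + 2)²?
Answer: -48 - 3*√34 ≈ -65.493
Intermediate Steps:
h(C) = 16 (h(C) = 4² = 16)
v = √34 (v = √(18 + 16) = √34 ≈ 5.8309)
Q(q, T) = (-2 + T)²
r = 16 (r = (-2 + 6)² = 4² = 16)
(v + r)*p(a(6, 1), 6) = (√34 + 16)*(-3) = (16 + √34)*(-3) = -48 - 3*√34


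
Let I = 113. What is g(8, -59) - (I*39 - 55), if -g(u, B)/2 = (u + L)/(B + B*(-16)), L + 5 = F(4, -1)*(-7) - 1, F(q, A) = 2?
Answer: -1283832/295 ≈ -4352.0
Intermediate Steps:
L = -20 (L = -5 + (2*(-7) - 1) = -5 + (-14 - 1) = -5 - 15 = -20)
g(u, B) = 2*(-20 + u)/(15*B) (g(u, B) = -2*(u - 20)/(B + B*(-16)) = -2*(-20 + u)/(B - 16*B) = -2*(-20 + u)/((-15*B)) = -2*(-20 + u)*(-1/(15*B)) = -(-2)*(-20 + u)/(15*B) = 2*(-20 + u)/(15*B))
g(8, -59) - (I*39 - 55) = (2/15)*(-20 + 8)/(-59) - (113*39 - 55) = (2/15)*(-1/59)*(-12) - (4407 - 55) = 8/295 - 1*4352 = 8/295 - 4352 = -1283832/295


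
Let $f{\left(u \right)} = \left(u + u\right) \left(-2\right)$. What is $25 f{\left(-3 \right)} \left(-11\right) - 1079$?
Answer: $-4379$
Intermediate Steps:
$f{\left(u \right)} = - 4 u$ ($f{\left(u \right)} = 2 u \left(-2\right) = - 4 u$)
$25 f{\left(-3 \right)} \left(-11\right) - 1079 = 25 \left(-4\right) \left(-3\right) \left(-11\right) - 1079 = 25 \cdot 12 \left(-11\right) - 1079 = 25 \left(-132\right) - 1079 = -3300 - 1079 = -4379$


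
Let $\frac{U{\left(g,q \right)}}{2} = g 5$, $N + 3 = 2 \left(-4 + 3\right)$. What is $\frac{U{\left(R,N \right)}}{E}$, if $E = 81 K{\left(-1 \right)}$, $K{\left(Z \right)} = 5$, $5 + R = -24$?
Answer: $- \frac{58}{81} \approx -0.71605$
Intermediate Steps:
$R = -29$ ($R = -5 - 24 = -29$)
$N = -5$ ($N = -3 + 2 \left(-4 + 3\right) = -3 + 2 \left(-1\right) = -3 - 2 = -5$)
$U{\left(g,q \right)} = 10 g$ ($U{\left(g,q \right)} = 2 g 5 = 2 \cdot 5 g = 10 g$)
$E = 405$ ($E = 81 \cdot 5 = 405$)
$\frac{U{\left(R,N \right)}}{E} = \frac{10 \left(-29\right)}{405} = \left(-290\right) \frac{1}{405} = - \frac{58}{81}$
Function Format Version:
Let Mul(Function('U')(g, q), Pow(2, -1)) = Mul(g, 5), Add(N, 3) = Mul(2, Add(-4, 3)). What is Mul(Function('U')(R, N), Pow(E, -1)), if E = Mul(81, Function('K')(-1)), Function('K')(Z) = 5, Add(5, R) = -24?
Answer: Rational(-58, 81) ≈ -0.71605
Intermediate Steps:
R = -29 (R = Add(-5, -24) = -29)
N = -5 (N = Add(-3, Mul(2, Add(-4, 3))) = Add(-3, Mul(2, -1)) = Add(-3, -2) = -5)
Function('U')(g, q) = Mul(10, g) (Function('U')(g, q) = Mul(2, Mul(g, 5)) = Mul(2, Mul(5, g)) = Mul(10, g))
E = 405 (E = Mul(81, 5) = 405)
Mul(Function('U')(R, N), Pow(E, -1)) = Mul(Mul(10, -29), Pow(405, -1)) = Mul(-290, Rational(1, 405)) = Rational(-58, 81)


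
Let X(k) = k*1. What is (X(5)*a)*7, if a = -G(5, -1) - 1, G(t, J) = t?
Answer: -210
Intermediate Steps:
X(k) = k
a = -6 (a = -1*5 - 1 = -5 - 1 = -6)
(X(5)*a)*7 = (5*(-6))*7 = -30*7 = -210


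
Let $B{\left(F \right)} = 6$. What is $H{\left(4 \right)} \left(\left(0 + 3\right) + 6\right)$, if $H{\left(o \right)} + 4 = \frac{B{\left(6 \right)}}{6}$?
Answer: $-27$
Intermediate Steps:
$H{\left(o \right)} = -3$ ($H{\left(o \right)} = -4 + \frac{6}{6} = -4 + 6 \cdot \frac{1}{6} = -4 + 1 = -3$)
$H{\left(4 \right)} \left(\left(0 + 3\right) + 6\right) = - 3 \left(\left(0 + 3\right) + 6\right) = - 3 \left(3 + 6\right) = \left(-3\right) 9 = -27$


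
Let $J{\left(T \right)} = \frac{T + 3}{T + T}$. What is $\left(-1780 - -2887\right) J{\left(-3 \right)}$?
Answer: $0$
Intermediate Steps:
$J{\left(T \right)} = \frac{3 + T}{2 T}$
$\left(-1780 - -2887\right) J{\left(-3 \right)} = \left(-1780 - -2887\right) \frac{3 - 3}{2 \left(-3\right)} = \left(-1780 + 2887\right) \frac{1}{2} \left(- \frac{1}{3}\right) 0 = 1107 \cdot 0 = 0$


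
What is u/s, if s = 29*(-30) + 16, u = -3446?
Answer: 1723/427 ≈ 4.0351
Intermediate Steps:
s = -854 (s = -870 + 16 = -854)
u/s = -3446/(-854) = -3446*(-1/854) = 1723/427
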